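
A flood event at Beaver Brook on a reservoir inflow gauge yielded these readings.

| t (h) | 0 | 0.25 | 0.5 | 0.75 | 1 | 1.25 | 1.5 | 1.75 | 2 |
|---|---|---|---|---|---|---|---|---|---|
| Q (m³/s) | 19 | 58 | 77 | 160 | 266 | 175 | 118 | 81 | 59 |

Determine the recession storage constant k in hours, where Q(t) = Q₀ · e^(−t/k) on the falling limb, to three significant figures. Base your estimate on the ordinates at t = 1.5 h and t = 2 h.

On the falling limb, Q drops from 118 to 59 m³/s between t = 1.5 h and t = 2 h (Δt = 0.5 h).
k = −Δt / ln(Q₂/Q₁) = −0.5 / ln(59/118) = 0.721 h.

k ≈ 0.721 h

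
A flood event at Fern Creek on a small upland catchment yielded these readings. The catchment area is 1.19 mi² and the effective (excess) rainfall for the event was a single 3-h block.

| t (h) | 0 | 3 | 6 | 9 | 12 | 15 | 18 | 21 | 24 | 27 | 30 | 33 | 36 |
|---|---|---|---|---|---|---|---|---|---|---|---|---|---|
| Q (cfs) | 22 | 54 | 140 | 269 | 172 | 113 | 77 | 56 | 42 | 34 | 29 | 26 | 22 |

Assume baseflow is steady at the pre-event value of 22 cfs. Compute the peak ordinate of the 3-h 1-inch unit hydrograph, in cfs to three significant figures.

U_p ≈ 82.1 cfs

Direct runoff: 0.0, 32.0, 118.0, 247.0, 150.0, 91.0, 55.0, 34.0, 20.0, 12.0, 7.0, 4.0, 0.0 cfs; ΣQ_DR = 770.0 cfs, peak = 247.0 cfs.
Runoff depth d = ΣQ_DR·Δt / A = 770.0 × 10800 / (1.19 mi²) = 3.008 in.
The 1-inch UH is the DRH scaled by (1 in)/d, so U_p = 247.0 × 1/3.008 = 82.1 cfs.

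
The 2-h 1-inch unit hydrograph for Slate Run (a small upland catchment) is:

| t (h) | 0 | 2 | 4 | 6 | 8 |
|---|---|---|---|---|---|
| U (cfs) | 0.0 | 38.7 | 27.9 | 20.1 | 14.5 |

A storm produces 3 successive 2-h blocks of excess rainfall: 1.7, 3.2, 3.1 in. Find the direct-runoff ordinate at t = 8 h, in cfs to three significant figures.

By discrete convolution, Q_j = Σ (P_i / 1 in) · U_{j−i}.
At t = 8 h (j=4): Q = (1.7/1)·14.5 + (3.2/1)·20.1 + (3.1/1)·27.9 = 175 cfs.

Q ≈ 175 cfs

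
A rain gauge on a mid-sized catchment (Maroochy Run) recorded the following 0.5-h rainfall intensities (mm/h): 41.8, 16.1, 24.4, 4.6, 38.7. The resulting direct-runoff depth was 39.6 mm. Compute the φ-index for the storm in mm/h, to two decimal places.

φ ≈ 10.45 mm/h

Only the 4 blocks with intensity above φ contribute runoff: 41.8, 16.1, 24.4, 38.7 mm/h.
Σ(I−φ)·Δt = d  ⇒  (41.8+16.1+24.4+38.7 − 4φ)·0.5 = 39.6
φ = (121.0 − 39.6/0.5) / 4 = 10.45 mm/h.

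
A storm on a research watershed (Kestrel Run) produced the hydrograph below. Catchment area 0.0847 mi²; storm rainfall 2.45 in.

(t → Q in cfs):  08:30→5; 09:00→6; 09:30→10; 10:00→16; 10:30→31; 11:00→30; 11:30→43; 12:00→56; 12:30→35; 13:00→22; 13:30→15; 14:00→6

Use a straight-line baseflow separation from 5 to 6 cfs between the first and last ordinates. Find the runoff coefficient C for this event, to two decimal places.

C ≈ 0.78

ΣQ_DR = 209.0 cfs; V = ΣQ_DR·Δt = 3.762 × 10^5 ft³.
Runoff depth d = V / A = 1.912 in.
C = d / P = 1.912 / 2.45 = 0.78.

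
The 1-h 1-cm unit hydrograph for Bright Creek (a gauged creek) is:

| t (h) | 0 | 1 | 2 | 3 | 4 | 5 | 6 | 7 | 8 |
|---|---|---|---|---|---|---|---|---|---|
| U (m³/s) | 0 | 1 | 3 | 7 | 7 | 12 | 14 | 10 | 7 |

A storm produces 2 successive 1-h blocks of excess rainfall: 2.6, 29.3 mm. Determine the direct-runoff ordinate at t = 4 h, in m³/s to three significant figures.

Q ≈ 22.3 m³/s

By discrete convolution, Q_j = Σ (P_i / 10 mm) · U_{j−i}.
At t = 4 h (j=4): Q = (2.6/10)·7 + (29.3/10)·7 = 22.3 m³/s.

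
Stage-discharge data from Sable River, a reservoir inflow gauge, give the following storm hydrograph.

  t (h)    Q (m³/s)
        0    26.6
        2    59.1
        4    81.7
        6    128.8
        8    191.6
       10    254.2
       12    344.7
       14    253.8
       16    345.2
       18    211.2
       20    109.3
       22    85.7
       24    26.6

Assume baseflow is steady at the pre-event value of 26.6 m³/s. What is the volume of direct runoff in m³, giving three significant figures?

Direct-runoff ordinates (Q − Q_b): 0.0, 32.5, 55.1, 102.2, 165.0, 227.6, 318.1, 227.2, 318.6, 184.6, 82.7, 59.1, 0.0 m³/s.
ΣQ_DR = 1773 m³/s.
With Δt = 2 h = 7200 s, V = ΣQ_DR · Δt = 1773 × 7200 = 1.28 × 10^7 m³.

V ≈ 1.28 × 10^7 m³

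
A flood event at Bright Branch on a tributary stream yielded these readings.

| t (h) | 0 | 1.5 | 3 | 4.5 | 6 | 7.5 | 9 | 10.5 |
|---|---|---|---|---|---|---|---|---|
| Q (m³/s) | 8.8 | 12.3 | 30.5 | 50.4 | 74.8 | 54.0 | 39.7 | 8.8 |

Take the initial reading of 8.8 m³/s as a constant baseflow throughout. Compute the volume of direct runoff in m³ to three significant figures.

V ≈ 1.13 × 10^6 m³

Direct-runoff ordinates (Q − Q_b): 0.0, 3.5, 21.7, 41.6, 66.0, 45.2, 30.9, 0.0 m³/s.
ΣQ_DR = 208.9 m³/s.
With Δt = 1.5 h = 5400 s, V = ΣQ_DR · Δt = 208.9 × 5400 = 1.13 × 10^6 m³.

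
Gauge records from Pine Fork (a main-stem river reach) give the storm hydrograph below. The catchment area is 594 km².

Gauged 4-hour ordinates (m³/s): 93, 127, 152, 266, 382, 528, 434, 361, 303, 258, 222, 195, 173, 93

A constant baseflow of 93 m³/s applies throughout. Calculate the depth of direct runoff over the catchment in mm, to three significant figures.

Direct runoff: 0.0, 34.0, 59.0, 173.0, 289.0, 435.0, 341.0, 268.0, 210.0, 165.0, 129.0, 102.0, 80.0, 0.0 m³/s; ΣQ_DR = 2285 m³/s.
V = ΣQ_DR · Δt = 2285 × 14400 s = 3.290 × 10^7 m³.
Over A = 594 km², depth = V / A = 55.4 mm.

d ≈ 55.4 mm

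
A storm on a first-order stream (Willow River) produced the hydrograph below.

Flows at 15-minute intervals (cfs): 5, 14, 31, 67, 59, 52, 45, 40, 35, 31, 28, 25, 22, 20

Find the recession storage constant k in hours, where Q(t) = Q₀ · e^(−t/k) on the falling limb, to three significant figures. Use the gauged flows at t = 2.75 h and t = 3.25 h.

On the falling limb, Q drops from 25 to 20 cfs between t = 2.75 h and t = 3.25 h (Δt = 0.5 h).
k = −Δt / ln(Q₂/Q₁) = −0.5 / ln(20/25) = 2.24 h.

k ≈ 2.24 h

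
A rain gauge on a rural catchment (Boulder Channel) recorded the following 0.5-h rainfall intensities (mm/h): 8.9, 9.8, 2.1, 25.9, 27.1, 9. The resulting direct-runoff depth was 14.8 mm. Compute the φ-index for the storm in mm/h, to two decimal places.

φ ≈ 11.70 mm/h

Only the 2 blocks with intensity above φ contribute runoff: 25.9, 27.1 mm/h.
Σ(I−φ)·Δt = d  ⇒  (25.9+27.1 − 2φ)·0.5 = 14.8
φ = (53.00 − 14.8/0.5) / 2 = 11.70 mm/h.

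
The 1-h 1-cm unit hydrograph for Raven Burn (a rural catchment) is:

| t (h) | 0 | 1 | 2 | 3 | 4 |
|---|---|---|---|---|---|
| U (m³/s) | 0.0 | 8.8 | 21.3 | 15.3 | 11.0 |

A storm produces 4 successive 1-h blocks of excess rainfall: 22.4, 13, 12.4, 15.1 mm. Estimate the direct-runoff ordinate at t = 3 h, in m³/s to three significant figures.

Q ≈ 72.9 m³/s

By discrete convolution, Q_j = Σ (P_i / 10 mm) · U_{j−i}.
At t = 3 h (j=3): Q = (22.4/10)·15.3 + (13/10)·21.3 + (12.4/10)·8.8 + (15.1/10)·0.0 = 72.9 m³/s.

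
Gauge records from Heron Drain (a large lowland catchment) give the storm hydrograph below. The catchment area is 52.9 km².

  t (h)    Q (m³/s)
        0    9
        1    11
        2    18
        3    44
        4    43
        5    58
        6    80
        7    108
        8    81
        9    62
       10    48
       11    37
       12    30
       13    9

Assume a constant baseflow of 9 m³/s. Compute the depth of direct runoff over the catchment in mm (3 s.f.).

Direct runoff: 0.0, 2.0, 9.0, 35.0, 34.0, 49.0, 71.0, 99.0, 72.0, 53.0, 39.0, 28.0, 21.0, 0.0 m³/s; ΣQ_DR = 512.0 m³/s.
V = ΣQ_DR · Δt = 512.0 × 3600 s = 1.843 × 10^6 m³.
Over A = 52.9 km², depth = V / A = 34.8 mm.

d ≈ 34.8 mm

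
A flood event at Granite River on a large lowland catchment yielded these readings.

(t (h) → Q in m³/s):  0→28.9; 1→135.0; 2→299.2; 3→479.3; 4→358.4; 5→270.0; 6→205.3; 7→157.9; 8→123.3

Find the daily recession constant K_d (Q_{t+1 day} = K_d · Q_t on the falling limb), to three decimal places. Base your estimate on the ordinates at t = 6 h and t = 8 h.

K_d ≈ 0.002

Between t = 6 h and t = 8 h the flow falls from 205.3 to 123.3 m³/s over 2×1 h = 2 h.
Per-interval ratio K = (123.3/205.3)^(1/2) = 0.7750; K_d = K^(24/1) = 0.002.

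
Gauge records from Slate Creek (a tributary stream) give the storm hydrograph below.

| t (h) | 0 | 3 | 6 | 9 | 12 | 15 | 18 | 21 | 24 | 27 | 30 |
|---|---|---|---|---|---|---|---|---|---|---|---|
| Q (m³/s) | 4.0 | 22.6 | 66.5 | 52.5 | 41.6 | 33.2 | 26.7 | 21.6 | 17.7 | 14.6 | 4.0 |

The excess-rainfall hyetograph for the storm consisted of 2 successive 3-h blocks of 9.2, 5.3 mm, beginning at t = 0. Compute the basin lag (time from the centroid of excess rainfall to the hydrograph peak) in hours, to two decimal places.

t_L ≈ 3.40 h

Centroid of excess rainfall: t_c = Σ P_i·t̄_i / ΣP_i = 2.5966 h (block centres at 1.5, 4.5 h).
Hydrograph peak occurs at t = 6 h, so basin lag t_L = 6 − 2.5966 = 3.40 h.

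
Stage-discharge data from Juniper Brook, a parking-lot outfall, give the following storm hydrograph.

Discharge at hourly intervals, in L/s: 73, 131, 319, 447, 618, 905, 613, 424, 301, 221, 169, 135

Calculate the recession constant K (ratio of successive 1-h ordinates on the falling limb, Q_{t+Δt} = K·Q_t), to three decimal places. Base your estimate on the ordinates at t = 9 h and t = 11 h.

Using the recession-limb readings at t = 9 h and t = 11 h: Q falls from 221 to 135 L/s over 2 intervals.
K = (Q₂/Q₁)^(1/2) = (135/221)^(1/2) = 0.782.

K ≈ 0.782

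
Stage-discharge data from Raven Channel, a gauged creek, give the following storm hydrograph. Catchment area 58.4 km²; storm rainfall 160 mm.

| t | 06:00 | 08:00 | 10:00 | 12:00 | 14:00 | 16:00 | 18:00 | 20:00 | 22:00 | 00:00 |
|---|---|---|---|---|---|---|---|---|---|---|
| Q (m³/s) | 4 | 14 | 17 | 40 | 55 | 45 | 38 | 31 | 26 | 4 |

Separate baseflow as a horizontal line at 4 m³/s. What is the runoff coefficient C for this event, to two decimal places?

ΣQ_DR = 234.0 m³/s; V = ΣQ_DR·Δt = 1.685 × 10^6 m³.
Runoff depth d = V / A = 28.85 mm.
C = d / P = 28.85 / 160 = 0.18.

C ≈ 0.18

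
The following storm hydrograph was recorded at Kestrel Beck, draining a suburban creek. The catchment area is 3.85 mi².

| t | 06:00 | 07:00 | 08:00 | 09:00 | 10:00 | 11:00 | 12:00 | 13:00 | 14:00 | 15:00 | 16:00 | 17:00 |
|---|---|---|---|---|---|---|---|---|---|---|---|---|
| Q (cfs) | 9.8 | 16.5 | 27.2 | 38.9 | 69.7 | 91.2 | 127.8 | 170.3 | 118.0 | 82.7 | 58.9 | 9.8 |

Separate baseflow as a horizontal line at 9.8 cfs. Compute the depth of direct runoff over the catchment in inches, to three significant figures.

d ≈ 0.283 in

Direct runoff: 0.0, 6.7, 17.4, 29.1, 59.9, 81.4, 118.0, 160.5, 108.2, 72.9, 49.1, 0.0 cfs; ΣQ_DR = 703.2 cfs.
V = ΣQ_DR · Δt = 703.2 × 3600 s = 2.532 × 10^6 ft³.
Over A = 3.85 mi², depth = V / A = 0.283 in.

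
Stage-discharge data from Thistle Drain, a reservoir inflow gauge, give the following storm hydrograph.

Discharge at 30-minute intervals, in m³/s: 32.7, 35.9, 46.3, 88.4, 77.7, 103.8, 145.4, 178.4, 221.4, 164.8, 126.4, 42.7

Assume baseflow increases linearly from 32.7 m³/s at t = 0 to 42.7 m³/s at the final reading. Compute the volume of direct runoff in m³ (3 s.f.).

V ≈ 1.46 × 10^6 m³

Direct-runoff ordinates (Q − Q_b): 0.00, 2.29, 11.78, 52.97, 41.36, 66.55, 107.25, 139.34, 181.43, 123.92, 84.61, 0.00 m³/s.
ΣQ_DR = 811.5 m³/s.
With Δt = 0.5 h = 1800 s, V = ΣQ_DR · Δt = 811.5 × 1800 = 1.46 × 10^6 m³.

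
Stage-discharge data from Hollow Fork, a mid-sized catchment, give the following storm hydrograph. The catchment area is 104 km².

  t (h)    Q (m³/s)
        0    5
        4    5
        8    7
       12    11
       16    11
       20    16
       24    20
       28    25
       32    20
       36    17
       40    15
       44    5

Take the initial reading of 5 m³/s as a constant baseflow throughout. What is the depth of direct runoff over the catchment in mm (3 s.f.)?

Direct runoff: 0.0, 0.0, 2.0, 6.0, 6.0, 11.0, 15.0, 20.0, 15.0, 12.0, 10.0, 0.0 m³/s; ΣQ_DR = 97.00 m³/s.
V = ΣQ_DR · Δt = 97.00 × 14400 s = 1.397 × 10^6 m³.
Over A = 104 km², depth = V / A = 13.4 mm.

d ≈ 13.4 mm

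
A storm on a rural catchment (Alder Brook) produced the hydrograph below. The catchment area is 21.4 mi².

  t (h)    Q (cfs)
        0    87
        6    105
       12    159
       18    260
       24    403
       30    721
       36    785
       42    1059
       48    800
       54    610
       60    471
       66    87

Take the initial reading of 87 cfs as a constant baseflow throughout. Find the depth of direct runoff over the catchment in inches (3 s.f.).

d ≈ 1.96 in

Direct runoff: 0.0, 18.0, 72.0, 173.0, 316.0, 634.0, 698.0, 972.0, 713.0, 523.0, 384.0, 0.0 cfs; ΣQ_DR = 4503 cfs.
V = ΣQ_DR · Δt = 4503 × 21600 s = 9.726 × 10^7 ft³.
Over A = 21.4 mi², depth = V / A = 1.96 in.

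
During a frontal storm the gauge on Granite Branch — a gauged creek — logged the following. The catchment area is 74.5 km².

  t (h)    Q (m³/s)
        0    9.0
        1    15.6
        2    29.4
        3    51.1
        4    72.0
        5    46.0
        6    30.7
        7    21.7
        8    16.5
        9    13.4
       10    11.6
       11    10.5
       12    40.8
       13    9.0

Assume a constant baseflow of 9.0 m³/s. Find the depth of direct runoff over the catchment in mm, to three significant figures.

d ≈ 12.1 mm

Direct runoff: 0.0, 6.6, 20.4, 42.1, 63.0, 37.0, 21.7, 12.7, 7.5, 4.4, 2.6, 1.5, 31.8, 0.0 m³/s; ΣQ_DR = 251.3 m³/s.
V = ΣQ_DR · Δt = 251.3 × 3600 s = 9.047 × 10^5 m³.
Over A = 74.5 km², depth = V / A = 12.1 mm.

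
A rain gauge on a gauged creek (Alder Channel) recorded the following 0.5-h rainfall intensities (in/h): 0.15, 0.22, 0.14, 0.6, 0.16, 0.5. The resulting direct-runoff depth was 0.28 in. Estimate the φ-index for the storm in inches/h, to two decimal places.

φ ≈ 0.27 in/h

Only the 2 blocks with intensity above φ contribute runoff: 0.6, 0.5 in/h.
Σ(I−φ)·Δt = d  ⇒  (0.6+0.5 − 2φ)·0.5 = 0.28
φ = (1.100 − 0.28/0.5) / 2 = 0.27 in/h.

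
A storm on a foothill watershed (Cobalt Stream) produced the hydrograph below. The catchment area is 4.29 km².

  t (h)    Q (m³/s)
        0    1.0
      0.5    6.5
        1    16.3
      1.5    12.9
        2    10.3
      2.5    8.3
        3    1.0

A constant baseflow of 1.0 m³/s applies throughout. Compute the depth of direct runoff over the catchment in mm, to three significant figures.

d ≈ 20.7 mm

Direct runoff: 0.0, 5.5, 15.3, 11.9, 9.3, 7.3, 0.0 m³/s; ΣQ_DR = 49.30 m³/s.
V = ΣQ_DR · Δt = 49.30 × 1800 s = 88740 m³.
Over A = 4.29 km², depth = V / A = 20.7 mm.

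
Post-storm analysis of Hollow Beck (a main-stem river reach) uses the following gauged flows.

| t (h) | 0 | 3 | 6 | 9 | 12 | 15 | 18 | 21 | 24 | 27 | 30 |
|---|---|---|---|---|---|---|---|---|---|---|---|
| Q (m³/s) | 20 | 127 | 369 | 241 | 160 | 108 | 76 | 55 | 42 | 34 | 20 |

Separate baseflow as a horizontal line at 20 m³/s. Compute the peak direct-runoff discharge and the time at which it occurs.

Q_p = 349.0 m³/s at t = 6 h

Subtracting baseflow gives direct-runoff ordinates: 0.0, 107.0, 349.0, 221.0, 140.0, 88.0, 56.0, 35.0, 22.0, 14.0, 0.0 m³/s.
The maximum is 349.0 m³/s, occurring at the reading for t = 6 h.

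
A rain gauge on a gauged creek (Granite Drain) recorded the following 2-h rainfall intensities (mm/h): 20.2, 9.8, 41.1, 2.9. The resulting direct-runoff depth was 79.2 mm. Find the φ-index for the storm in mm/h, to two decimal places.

Only the 2 blocks with intensity above φ contribute runoff: 20.2, 41.1 mm/h.
Σ(I−φ)·Δt = d  ⇒  (20.2+41.1 − 2φ)·2 = 79.2
φ = (61.30 − 79.2/2) / 2 = 10.85 mm/h.

φ ≈ 10.85 mm/h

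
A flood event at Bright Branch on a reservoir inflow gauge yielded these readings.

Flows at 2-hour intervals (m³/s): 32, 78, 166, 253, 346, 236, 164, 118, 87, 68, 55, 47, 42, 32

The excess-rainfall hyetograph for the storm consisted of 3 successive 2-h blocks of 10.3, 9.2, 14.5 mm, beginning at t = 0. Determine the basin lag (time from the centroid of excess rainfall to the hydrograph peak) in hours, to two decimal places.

t_L ≈ 4.75 h

Centroid of excess rainfall: t_c = Σ P_i·t̄_i / ΣP_i = 3.2471 h (block centres at 1, 3, 5 h).
Hydrograph peak occurs at t = 8 h, so basin lag t_L = 8 − 3.2471 = 4.75 h.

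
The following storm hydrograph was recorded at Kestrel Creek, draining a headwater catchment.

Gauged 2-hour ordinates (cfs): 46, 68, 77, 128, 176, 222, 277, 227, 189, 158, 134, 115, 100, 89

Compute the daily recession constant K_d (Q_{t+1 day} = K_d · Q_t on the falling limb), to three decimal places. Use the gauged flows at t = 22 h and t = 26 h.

K_d ≈ 0.215

Between t = 22 h and t = 26 h the flow falls from 115 to 89 cfs over 2×2 h = 4 h.
Per-interval ratio K = (89/115)^(1/2) = 0.8797; K_d = K^(24/2) = 0.215.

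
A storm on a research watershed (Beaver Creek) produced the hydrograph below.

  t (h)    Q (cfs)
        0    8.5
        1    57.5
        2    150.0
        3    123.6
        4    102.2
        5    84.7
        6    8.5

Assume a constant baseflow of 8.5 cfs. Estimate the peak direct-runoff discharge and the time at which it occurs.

Q_p = 141.5 cfs at t = 2 h

Subtracting baseflow gives direct-runoff ordinates: 0.0, 49.0, 141.5, 115.1, 93.7, 76.2, 0.0 cfs.
The maximum is 141.5 cfs, occurring at the reading for t = 2 h.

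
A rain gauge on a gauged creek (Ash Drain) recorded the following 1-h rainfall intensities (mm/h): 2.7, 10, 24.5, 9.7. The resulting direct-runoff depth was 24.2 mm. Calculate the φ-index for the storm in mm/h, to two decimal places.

φ ≈ 6.67 mm/h

Only the 3 blocks with intensity above φ contribute runoff: 10, 24.5, 9.7 mm/h.
Σ(I−φ)·Δt = d  ⇒  (10+24.5+9.7 − 3φ)·1 = 24.2
φ = (44.20 − 24.2/1) / 3 = 6.67 mm/h.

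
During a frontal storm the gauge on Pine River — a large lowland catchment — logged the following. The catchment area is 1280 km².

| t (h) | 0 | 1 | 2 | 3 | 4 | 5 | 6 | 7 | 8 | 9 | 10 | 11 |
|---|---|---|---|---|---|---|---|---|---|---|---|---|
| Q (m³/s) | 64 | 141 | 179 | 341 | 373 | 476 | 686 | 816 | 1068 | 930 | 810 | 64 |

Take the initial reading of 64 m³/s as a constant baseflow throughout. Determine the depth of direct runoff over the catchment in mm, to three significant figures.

d ≈ 14.6 mm

Direct runoff: 0.0, 77.0, 115.0, 277.0, 309.0, 412.0, 622.0, 752.0, 1004.0, 866.0, 746.0, 0.0 m³/s; ΣQ_DR = 5180 m³/s.
V = ΣQ_DR · Δt = 5180 × 3600 s = 1.865 × 10^7 m³.
Over A = 1280 km², depth = V / A = 14.6 mm.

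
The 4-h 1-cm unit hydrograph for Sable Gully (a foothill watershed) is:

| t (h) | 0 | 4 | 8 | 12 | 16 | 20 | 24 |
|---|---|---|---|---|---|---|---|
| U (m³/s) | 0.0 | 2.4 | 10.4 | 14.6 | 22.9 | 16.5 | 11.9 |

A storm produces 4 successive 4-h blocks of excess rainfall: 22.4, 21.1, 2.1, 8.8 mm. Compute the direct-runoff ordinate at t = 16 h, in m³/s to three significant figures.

Q ≈ 86.4 m³/s

By discrete convolution, Q_j = Σ (P_i / 10 mm) · U_{j−i}.
At t = 16 h (j=4): Q = (22.4/10)·22.9 + (21.1/10)·14.6 + (2.1/10)·10.4 + (8.8/10)·2.4 = 86.4 m³/s.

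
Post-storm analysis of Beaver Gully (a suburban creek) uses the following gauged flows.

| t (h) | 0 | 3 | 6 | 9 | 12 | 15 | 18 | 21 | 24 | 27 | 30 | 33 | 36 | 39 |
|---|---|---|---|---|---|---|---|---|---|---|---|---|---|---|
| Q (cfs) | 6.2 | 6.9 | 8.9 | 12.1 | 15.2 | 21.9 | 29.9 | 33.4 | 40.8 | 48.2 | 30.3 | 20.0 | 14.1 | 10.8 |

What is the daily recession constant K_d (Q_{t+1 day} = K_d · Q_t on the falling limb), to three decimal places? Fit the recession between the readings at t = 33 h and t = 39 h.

Between t = 33 h and t = 39 h the flow falls from 20.0 to 10.8 cfs over 2×3 h = 6 h.
Per-interval ratio K = (10.8/20.0)^(1/2) = 0.7348; K_d = K^(24/3) = 0.085.

K_d ≈ 0.085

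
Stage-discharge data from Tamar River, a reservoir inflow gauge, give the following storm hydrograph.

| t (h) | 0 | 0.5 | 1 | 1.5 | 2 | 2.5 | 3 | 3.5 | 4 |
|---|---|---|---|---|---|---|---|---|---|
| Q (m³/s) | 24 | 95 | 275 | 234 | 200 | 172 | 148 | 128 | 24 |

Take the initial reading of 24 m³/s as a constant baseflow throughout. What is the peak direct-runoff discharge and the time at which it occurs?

Subtracting baseflow gives direct-runoff ordinates: 0.0, 71.0, 251.0, 210.0, 176.0, 148.0, 124.0, 104.0, 0.0 m³/s.
The maximum is 251.0 m³/s, occurring at the reading for t = 1 h.

Q_p = 251.0 m³/s at t = 1 h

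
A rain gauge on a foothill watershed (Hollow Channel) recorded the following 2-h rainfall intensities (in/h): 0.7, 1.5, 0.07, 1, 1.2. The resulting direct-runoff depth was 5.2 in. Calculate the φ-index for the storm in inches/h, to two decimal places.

Only the 4 blocks with intensity above φ contribute runoff: 0.7, 1.5, 1, 1.2 in/h.
Σ(I−φ)·Δt = d  ⇒  (0.7+1.5+1+1.2 − 4φ)·2 = 5.2
φ = (4.400 − 5.2/2) / 4 = 0.45 in/h.

φ ≈ 0.45 in/h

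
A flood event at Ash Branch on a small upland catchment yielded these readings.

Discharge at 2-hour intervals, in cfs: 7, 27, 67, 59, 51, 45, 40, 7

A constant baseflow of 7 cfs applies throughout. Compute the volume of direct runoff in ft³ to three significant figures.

Direct-runoff ordinates (Q − Q_b): 0.0, 20.0, 60.0, 52.0, 44.0, 38.0, 33.0, 0.0 cfs.
ΣQ_DR = 247.0 cfs.
With Δt = 2 h = 7200 s, V = ΣQ_DR · Δt = 247.0 × 7200 = 1.78 × 10^6 ft³.

V ≈ 1.78 × 10^6 ft³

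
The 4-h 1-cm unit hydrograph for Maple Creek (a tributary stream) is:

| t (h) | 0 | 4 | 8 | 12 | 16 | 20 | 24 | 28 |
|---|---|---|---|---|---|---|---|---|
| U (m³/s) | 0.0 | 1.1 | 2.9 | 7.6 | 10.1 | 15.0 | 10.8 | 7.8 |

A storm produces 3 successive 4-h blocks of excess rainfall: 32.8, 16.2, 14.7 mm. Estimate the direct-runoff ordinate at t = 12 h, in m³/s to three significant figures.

By discrete convolution, Q_j = Σ (P_i / 10 mm) · U_{j−i}.
At t = 12 h (j=3): Q = (32.8/10)·7.6 + (16.2/10)·2.9 + (14.7/10)·1.1 = 31.2 m³/s.

Q ≈ 31.2 m³/s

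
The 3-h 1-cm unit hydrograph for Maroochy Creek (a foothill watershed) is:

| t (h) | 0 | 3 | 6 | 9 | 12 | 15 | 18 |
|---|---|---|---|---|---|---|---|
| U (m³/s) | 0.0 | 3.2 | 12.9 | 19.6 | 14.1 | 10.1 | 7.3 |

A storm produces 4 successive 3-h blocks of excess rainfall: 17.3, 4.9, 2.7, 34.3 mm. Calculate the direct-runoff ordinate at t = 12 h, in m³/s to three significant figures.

By discrete convolution, Q_j = Σ (P_i / 10 mm) · U_{j−i}.
At t = 12 h (j=4): Q = (17.3/10)·14.1 + (4.9/10)·19.6 + (2.7/10)·12.9 + (34.3/10)·3.2 = 48.5 m³/s.

Q ≈ 48.5 m³/s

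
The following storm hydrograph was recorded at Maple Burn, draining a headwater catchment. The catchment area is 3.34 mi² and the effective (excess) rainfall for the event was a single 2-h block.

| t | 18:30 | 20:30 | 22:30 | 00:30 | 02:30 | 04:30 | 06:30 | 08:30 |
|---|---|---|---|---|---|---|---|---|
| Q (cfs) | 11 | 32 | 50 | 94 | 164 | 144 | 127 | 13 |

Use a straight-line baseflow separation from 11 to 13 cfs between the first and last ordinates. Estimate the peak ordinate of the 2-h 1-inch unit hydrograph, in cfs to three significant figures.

Direct runoff: 0.00, 20.71, 38.43, 82.14, 151.86, 131.57, 114.29, 0.00 cfs; ΣQ_DR = 539.0 cfs, peak = 151.86 cfs.
Runoff depth d = ΣQ_DR·Δt / A = 539.0 × 7200 / (3.34 mi²) = 0.5001 in.
The 1-inch UH is the DRH scaled by (1 in)/d, so U_p = 151.86 × 1/0.5001 = 304 cfs.

U_p ≈ 304 cfs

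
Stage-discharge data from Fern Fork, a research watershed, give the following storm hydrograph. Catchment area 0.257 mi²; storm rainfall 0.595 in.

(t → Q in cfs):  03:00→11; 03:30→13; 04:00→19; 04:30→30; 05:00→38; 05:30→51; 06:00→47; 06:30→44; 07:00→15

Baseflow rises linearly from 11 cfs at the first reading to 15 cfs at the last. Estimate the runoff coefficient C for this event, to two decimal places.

C ≈ 0.77

ΣQ_DR = 151.0 cfs; V = ΣQ_DR·Δt = 2.718 × 10^5 ft³.
Runoff depth d = V / A = 0.4552 in.
C = d / P = 0.4552 / 0.595 = 0.77.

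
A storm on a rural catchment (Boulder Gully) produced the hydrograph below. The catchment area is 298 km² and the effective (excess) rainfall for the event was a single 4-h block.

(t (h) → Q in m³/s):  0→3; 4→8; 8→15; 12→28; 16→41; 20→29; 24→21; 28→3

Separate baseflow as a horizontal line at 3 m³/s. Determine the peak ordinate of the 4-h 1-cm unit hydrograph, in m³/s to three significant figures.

U_p ≈ 63.4 m³/s

Direct runoff: 0.0, 5.0, 12.0, 25.0, 38.0, 26.0, 18.0, 0.0 m³/s; ΣQ_DR = 124.0 m³/s, peak = 38.0 m³/s.
Runoff depth d = ΣQ_DR·Δt / A = 124.0 × 14400 / (298 km²) = 5.992 mm.
The 1-cm UH is the DRH scaled by (10 mm)/d, so U_p = 38.0 × 10/5.992 = 63.4 m³/s.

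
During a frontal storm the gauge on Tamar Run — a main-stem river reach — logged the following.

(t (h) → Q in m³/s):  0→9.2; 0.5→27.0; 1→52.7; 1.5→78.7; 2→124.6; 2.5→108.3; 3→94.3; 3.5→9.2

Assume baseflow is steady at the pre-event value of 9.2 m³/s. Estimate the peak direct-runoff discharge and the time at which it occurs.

Subtracting baseflow gives direct-runoff ordinates: 0.0, 17.8, 43.5, 69.5, 115.4, 99.1, 85.1, 0.0 m³/s.
The maximum is 115.4 m³/s, occurring at the reading for t = 2 h.

Q_p = 115.4 m³/s at t = 2 h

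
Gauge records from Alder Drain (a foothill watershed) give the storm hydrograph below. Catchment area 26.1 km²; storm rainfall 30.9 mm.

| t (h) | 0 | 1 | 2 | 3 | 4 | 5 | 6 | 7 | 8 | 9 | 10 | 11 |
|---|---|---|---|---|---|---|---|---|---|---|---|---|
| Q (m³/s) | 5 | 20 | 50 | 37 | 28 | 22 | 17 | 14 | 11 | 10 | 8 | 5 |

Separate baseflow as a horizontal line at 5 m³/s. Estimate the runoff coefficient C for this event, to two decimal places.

ΣQ_DR = 167.0 m³/s; V = ΣQ_DR·Δt = 6.012 × 10^5 m³.
Runoff depth d = V / A = 23.03 mm.
C = d / P = 23.03 / 30.9 = 0.75.

C ≈ 0.75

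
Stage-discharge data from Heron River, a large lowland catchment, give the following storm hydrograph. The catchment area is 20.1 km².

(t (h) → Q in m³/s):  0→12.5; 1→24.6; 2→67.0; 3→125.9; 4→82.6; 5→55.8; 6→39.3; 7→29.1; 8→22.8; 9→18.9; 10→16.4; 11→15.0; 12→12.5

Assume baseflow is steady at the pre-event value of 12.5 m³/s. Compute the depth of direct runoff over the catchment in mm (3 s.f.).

d ≈ 64.5 mm

Direct runoff: 0.0, 12.1, 54.5, 113.4, 70.1, 43.3, 26.8, 16.6, 10.3, 6.4, 3.9, 2.5, 0.0 m³/s; ΣQ_DR = 359.9 m³/s.
V = ΣQ_DR · Δt = 359.9 × 3600 s = 1.296 × 10^6 m³.
Over A = 20.1 km², depth = V / A = 64.5 mm.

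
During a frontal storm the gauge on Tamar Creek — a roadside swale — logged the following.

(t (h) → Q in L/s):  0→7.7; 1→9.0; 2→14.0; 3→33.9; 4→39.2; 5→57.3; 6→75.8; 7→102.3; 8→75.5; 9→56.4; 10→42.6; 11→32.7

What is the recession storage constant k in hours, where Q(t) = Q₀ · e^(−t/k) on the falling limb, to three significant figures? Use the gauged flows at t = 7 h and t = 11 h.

k ≈ 3.51 h

On the falling limb, Q drops from 102.3 to 32.7 L/s between t = 7 h and t = 11 h (Δt = 4 h).
k = −Δt / ln(Q₂/Q₁) = −4 / ln(32.7/102.3) = 3.51 h.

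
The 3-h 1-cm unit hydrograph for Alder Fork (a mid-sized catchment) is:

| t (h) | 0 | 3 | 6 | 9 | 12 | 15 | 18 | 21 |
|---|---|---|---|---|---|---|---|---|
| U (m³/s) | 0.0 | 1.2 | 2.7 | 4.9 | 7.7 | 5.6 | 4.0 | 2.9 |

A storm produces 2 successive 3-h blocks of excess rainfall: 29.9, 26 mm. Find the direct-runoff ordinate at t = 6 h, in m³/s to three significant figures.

Q ≈ 11.2 m³/s

By discrete convolution, Q_j = Σ (P_i / 10 mm) · U_{j−i}.
At t = 6 h (j=2): Q = (29.9/10)·2.7 + (26/10)·1.2 = 11.2 m³/s.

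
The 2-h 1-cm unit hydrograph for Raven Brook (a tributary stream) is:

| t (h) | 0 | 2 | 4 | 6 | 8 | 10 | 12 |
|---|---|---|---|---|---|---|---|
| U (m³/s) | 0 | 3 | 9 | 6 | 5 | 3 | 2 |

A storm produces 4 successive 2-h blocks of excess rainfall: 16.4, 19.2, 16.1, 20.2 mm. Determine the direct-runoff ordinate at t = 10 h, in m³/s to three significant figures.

Q ≈ 42.4 m³/s

By discrete convolution, Q_j = Σ (P_i / 10 mm) · U_{j−i}.
At t = 10 h (j=5): Q = (16.4/10)·3 + (19.2/10)·5 + (16.1/10)·6 + (20.2/10)·9 = 42.4 m³/s.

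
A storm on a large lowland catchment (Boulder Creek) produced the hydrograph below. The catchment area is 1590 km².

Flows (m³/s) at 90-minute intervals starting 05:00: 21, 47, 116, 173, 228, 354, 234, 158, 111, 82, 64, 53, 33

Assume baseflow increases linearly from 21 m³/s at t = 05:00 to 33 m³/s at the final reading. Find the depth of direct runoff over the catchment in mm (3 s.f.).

d ≈ 4.49 mm

Direct runoff: 0.00, 25.00, 93.00, 149.00, 203.00, 328.00, 207.00, 130.00, 82.00, 52.00, 33.00, 21.00, 0.00 m³/s; ΣQ_DR = 1323 m³/s.
V = ΣQ_DR · Δt = 1323 × 5400 s = 7.144 × 10^6 m³.
Over A = 1590 km², depth = V / A = 4.49 mm.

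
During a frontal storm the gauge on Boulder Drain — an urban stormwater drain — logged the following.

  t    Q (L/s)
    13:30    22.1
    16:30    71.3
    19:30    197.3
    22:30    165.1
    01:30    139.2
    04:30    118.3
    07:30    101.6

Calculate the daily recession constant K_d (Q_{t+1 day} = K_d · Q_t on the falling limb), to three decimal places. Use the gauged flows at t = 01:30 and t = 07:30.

Between t = 01:30 and t = 07:30 the flow falls from 139.2 to 101.6 L/s over 2×3 h = 6 h.
Per-interval ratio K = (101.6/139.2)^(1/2) = 0.8543; K_d = K^(24/3) = 0.284.

K_d ≈ 0.284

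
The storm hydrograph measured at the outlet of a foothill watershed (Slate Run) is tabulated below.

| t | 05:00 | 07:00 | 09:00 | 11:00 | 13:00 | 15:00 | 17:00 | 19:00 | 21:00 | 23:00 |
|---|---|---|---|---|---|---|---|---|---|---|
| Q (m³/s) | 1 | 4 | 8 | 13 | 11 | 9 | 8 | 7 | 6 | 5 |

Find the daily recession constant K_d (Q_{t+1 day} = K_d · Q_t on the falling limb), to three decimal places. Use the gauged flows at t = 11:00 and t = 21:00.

K_d ≈ 0.156

Between t = 11:00 and t = 21:00 the flow falls from 13 to 6 m³/s over 5×2 h = 10 h.
Per-interval ratio K = (6/13)^(1/5) = 0.8567; K_d = K^(24/2) = 0.156.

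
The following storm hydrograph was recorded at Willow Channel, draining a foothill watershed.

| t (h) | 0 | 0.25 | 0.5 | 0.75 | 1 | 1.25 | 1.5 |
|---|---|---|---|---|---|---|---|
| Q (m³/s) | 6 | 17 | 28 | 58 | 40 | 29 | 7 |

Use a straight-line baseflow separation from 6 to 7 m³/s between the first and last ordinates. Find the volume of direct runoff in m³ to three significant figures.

Direct-runoff ordinates (Q − Q_b): 0.00, 10.83, 21.67, 51.50, 33.33, 22.17, 0.00 m³/s.
ΣQ_DR = 139.5 m³/s.
With Δt = 0.25 h = 900 s, V = ΣQ_DR · Δt = 139.5 × 900 = 1.26 × 10^5 m³.

V ≈ 1.26 × 10^5 m³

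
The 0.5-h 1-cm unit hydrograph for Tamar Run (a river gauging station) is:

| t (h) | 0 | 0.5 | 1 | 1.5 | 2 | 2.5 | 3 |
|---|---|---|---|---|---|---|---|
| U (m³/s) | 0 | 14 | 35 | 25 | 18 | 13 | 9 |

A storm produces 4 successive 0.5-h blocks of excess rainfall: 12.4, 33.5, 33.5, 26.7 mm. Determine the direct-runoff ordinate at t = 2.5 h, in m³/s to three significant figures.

By discrete convolution, Q_j = Σ (P_i / 10 mm) · U_{j−i}.
At t = 2.5 h (j=5): Q = (12.4/10)·13 + (33.5/10)·18 + (33.5/10)·25 + (26.7/10)·35 = 254 m³/s.

Q ≈ 254 m³/s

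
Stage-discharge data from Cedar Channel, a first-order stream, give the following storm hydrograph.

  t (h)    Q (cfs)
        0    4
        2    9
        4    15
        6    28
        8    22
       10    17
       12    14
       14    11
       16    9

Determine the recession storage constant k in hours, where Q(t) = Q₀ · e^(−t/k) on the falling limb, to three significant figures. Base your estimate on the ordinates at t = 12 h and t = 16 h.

On the falling limb, Q drops from 14 to 9 cfs between t = 12 h and t = 16 h (Δt = 4 h).
k = −Δt / ln(Q₂/Q₁) = −4 / ln(9/14) = 9.05 h.

k ≈ 9.05 h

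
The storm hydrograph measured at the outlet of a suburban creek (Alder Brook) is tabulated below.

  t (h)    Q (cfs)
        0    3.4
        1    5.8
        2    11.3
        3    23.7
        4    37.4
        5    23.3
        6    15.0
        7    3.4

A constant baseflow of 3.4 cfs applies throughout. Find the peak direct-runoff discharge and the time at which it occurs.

Subtracting baseflow gives direct-runoff ordinates: 0.0, 2.4, 7.9, 20.3, 34.0, 19.9, 11.6, 0.0 cfs.
The maximum is 34.0 cfs, occurring at the reading for t = 4 h.

Q_p = 34.0 cfs at t = 4 h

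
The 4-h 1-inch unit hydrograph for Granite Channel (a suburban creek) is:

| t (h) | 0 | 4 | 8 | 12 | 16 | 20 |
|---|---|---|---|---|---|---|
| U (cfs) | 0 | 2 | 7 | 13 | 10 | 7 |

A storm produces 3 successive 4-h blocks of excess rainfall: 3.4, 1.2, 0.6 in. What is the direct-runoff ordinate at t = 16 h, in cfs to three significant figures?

By discrete convolution, Q_j = Σ (P_i / 1 in) · U_{j−i}.
At t = 16 h (j=4): Q = (3.4/1)·10 + (1.2/1)·13 + (0.6/1)·7 = 53.8 cfs.

Q ≈ 53.8 cfs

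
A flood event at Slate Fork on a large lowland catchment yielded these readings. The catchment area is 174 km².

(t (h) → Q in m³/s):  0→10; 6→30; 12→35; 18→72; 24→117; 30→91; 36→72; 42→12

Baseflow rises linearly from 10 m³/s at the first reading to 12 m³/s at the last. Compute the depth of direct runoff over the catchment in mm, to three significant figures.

d ≈ 43.6 mm

Direct runoff: 0.00, 19.71, 24.43, 61.14, 105.86, 79.57, 60.29, 0.00 m³/s; ΣQ_DR = 351.0 m³/s.
V = ΣQ_DR · Δt = 351.0 × 21600 s = 7.582 × 10^6 m³.
Over A = 174 km², depth = V / A = 43.6 mm.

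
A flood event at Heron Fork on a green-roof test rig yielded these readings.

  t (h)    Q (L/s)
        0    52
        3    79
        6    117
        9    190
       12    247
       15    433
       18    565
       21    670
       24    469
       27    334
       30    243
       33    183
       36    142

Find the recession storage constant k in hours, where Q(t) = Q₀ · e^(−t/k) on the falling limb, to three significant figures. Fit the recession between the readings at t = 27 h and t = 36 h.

k ≈ 10.5 h

On the falling limb, Q drops from 334 to 142 L/s between t = 27 h and t = 36 h (Δt = 9 h).
k = −Δt / ln(Q₂/Q₁) = −9 / ln(142/334) = 10.5 h.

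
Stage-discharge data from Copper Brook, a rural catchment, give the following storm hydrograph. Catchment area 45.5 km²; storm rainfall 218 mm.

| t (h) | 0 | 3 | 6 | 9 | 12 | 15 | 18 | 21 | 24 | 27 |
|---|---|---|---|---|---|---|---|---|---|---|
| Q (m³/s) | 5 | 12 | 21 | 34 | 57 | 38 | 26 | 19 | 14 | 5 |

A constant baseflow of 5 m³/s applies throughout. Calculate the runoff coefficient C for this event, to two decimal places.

C ≈ 0.20

ΣQ_DR = 181.0 m³/s; V = ΣQ_DR·Δt = 1.955 × 10^6 m³.
Runoff depth d = V / A = 42.96 mm.
C = d / P = 42.96 / 218 = 0.20.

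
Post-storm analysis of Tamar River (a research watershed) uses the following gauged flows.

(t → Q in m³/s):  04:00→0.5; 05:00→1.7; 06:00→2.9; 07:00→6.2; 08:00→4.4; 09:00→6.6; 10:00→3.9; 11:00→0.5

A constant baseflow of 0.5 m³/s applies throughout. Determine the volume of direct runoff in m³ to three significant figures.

Direct-runoff ordinates (Q − Q_b): 0.0, 1.2, 2.4, 5.7, 3.9, 6.1, 3.4, 0.0 m³/s.
ΣQ_DR = 22.70 m³/s.
With Δt = 1 h = 3600 s, V = ΣQ_DR · Δt = 22.70 × 3600 = 81700 m³.

V ≈ 81700 m³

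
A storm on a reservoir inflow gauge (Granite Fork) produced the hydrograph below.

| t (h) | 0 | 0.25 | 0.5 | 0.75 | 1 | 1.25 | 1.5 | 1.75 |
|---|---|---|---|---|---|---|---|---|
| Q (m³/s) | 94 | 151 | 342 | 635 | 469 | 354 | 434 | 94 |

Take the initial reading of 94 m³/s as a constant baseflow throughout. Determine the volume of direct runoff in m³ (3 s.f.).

V ≈ 1.64 × 10^6 m³

Direct-runoff ordinates (Q − Q_b): 0.0, 57.0, 248.0, 541.0, 375.0, 260.0, 340.0, 0.0 m³/s.
ΣQ_DR = 1821 m³/s.
With Δt = 0.25 h = 900 s, V = ΣQ_DR · Δt = 1821 × 900 = 1.64 × 10^6 m³.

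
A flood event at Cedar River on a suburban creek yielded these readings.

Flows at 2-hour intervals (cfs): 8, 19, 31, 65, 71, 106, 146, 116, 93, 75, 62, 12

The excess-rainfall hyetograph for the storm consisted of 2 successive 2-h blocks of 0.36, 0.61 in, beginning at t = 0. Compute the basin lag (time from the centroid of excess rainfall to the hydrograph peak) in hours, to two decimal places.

Centroid of excess rainfall: t_c = Σ P_i·t̄_i / ΣP_i = 2.2577 h (block centres at 1, 3 h).
Hydrograph peak occurs at t = 12 h, so basin lag t_L = 12 − 2.2577 = 9.74 h.

t_L ≈ 9.74 h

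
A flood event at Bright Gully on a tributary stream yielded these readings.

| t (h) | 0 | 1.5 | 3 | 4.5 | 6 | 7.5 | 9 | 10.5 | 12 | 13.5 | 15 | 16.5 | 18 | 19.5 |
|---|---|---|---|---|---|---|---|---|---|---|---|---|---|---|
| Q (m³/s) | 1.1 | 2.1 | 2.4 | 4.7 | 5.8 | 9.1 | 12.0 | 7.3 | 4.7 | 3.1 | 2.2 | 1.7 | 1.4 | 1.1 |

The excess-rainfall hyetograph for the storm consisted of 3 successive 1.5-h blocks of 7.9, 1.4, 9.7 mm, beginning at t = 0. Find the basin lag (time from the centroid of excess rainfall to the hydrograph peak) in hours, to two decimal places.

Centroid of excess rainfall: t_c = Σ P_i·t̄_i / ΣP_i = 2.3921 h (block centres at 0.75, 2.25, 3.75 h).
Hydrograph peak occurs at t = 9 h, so basin lag t_L = 9 − 2.3921 = 6.61 h.

t_L ≈ 6.61 h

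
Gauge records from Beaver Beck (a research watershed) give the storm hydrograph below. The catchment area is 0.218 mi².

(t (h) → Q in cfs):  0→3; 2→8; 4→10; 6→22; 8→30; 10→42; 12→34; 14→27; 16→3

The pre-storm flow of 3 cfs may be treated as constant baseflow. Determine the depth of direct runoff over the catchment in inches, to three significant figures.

Direct runoff: 0.0, 5.0, 7.0, 19.0, 27.0, 39.0, 31.0, 24.0, 0.0 cfs; ΣQ_DR = 152.0 cfs.
V = ΣQ_DR · Δt = 152.0 × 7200 s = 1.094 × 10^6 ft³.
Over A = 0.218 mi², depth = V / A = 2.16 in.

d ≈ 2.16 in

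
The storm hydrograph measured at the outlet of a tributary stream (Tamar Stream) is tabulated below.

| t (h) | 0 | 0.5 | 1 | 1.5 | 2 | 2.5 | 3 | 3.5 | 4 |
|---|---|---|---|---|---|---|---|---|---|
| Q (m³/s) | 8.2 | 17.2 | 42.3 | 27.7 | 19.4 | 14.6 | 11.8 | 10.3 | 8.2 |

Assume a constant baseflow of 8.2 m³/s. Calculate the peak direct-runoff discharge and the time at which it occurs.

Subtracting baseflow gives direct-runoff ordinates: 0.0, 9.0, 34.1, 19.5, 11.2, 6.4, 3.6, 2.1, 0.0 m³/s.
The maximum is 34.1 m³/s, occurring at the reading for t = 1 h.

Q_p = 34.1 m³/s at t = 1 h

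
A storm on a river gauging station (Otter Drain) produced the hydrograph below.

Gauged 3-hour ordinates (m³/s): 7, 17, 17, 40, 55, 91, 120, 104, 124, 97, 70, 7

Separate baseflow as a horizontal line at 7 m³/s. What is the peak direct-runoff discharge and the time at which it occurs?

Q_p = 117.0 m³/s at t = 24 h

Subtracting baseflow gives direct-runoff ordinates: 0.0, 10.0, 10.0, 33.0, 48.0, 84.0, 113.0, 97.0, 117.0, 90.0, 63.0, 0.0 m³/s.
The maximum is 117.0 m³/s, occurring at the reading for t = 24 h.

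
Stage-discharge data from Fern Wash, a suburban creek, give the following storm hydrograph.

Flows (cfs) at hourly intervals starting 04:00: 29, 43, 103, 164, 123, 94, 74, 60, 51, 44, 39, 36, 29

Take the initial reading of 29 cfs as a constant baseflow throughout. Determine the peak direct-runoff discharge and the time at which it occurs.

Subtracting baseflow gives direct-runoff ordinates: 0.0, 14.0, 74.0, 135.0, 94.0, 65.0, 45.0, 31.0, 22.0, 15.0, 10.0, 7.0, 0.0 cfs.
The maximum is 135.0 cfs, occurring at the reading for t = 07:00.

Q_p = 135.0 cfs at t = 07:00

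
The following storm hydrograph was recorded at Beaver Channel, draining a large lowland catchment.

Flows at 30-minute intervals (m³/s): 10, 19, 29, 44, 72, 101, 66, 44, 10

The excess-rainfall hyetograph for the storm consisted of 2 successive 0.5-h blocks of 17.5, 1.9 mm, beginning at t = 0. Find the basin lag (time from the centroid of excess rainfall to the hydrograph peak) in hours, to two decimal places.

t_L ≈ 2.20 h

Centroid of excess rainfall: t_c = Σ P_i·t̄_i / ΣP_i = 0.2990 h (block centres at 0.25, 0.75 h).
Hydrograph peak occurs at t = 2.5 h, so basin lag t_L = 2.5 − 0.2990 = 2.20 h.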